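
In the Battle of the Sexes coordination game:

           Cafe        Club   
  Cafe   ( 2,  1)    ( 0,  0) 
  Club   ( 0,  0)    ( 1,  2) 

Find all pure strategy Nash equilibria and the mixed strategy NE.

Pure NE: (Cafe, Cafe) and (Club, Club); Mixed NE: p = 0.6667, q = 0.3333

Work:
Check pure NE:
(Cafe, Cafe): (2, 1) - no unilateral deviation beneficial
(Club, Club): (1, 2) - no unilateral deviation beneficial
Mixed NE: P1 plays Cafe with p = 0.6667, P2 plays Cafe with q = 0.3333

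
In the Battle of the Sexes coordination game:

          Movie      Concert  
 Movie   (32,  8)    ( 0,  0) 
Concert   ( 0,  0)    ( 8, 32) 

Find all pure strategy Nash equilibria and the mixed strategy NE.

Pure NE: (Movie, Movie) and (Concert, Concert); Mixed NE: p = 0.8, q = 0.2

Work:
Check pure NE:
(Movie, Movie): (32, 8) - no unilateral deviation beneficial
(Concert, Concert): (8, 32) - no unilateral deviation beneficial
Mixed NE: P1 plays Movie with p = 0.8, P2 plays Movie with q = 0.2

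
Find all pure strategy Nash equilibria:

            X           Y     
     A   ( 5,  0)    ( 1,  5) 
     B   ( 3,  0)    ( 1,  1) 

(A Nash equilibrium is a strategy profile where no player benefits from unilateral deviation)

Nash equilibrium: (A, Y), (B, Y)

Work:
Best responses:
  P1 vs X: payoffs [5, 3] → best response A (payoff 5)
  P1 vs Y: payoffs [1, 1] → best response A/B (payoff 1)
  P2 vs A: payoffs [0, 5] → best response Y (payoff 5)
  P2 vs B: payoffs [0, 1] → best response Y (payoff 1)
Mutual best responses: (A,Y), (B,Y) → Nash equilibria.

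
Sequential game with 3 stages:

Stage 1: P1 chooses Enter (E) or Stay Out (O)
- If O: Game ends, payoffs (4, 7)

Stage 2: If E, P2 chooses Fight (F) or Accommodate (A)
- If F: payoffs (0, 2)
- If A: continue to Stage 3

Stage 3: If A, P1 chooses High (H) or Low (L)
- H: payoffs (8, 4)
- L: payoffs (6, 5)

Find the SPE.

SPE: (E, A, H); Outcome (8, 4)

Work:
Stage 3: P1 chooses H (8 vs 6)
Stage 2: P2: F->2, A->4 (anticipating H). Choose A
Stage 1: P1: O->4, E->8 (anticipating A, H). Choose E
SPE path: E -> A -> H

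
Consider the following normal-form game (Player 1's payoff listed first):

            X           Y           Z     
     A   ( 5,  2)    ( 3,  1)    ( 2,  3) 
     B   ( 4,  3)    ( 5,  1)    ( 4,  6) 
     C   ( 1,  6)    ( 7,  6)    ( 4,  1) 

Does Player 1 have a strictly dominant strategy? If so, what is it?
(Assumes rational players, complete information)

No strictly dominant strategy exists for Player 1

Work:
A strategy strictly dominates another if it gives a strictly higher payoff against every opponent action. Compare each pair of P1's strategies column-by-column:
  A vs B: [5 vs 4, 3 vs 5, 2 vs 4] → A does not strictly dominate B (column Y: 3 ≤ 5)
  A vs C: [5 vs 1, 3 vs 7, 2 vs 4] → A does not strictly dominate C (column Y: 3 ≤ 7)
  B vs A: [4 vs 5, 5 vs 3, 4 vs 2] → B does not strictly dominate A (column X: 4 ≤ 5)
  B vs C: [4 vs 1, 5 vs 7, 4 vs 4] → B does not strictly dominate C (column Y: 5 ≤ 7)
  C vs A: [1 vs 5, 7 vs 3, 4 vs 2] → C does not strictly dominate A (column X: 1 ≤ 5)
  C vs B: [1 vs 4, 7 vs 5, 4 vs 4] → C does not strictly dominate B (column X: 1 ≤ 4)
No single strategy strictly dominates all others → no strictly dominant strategy.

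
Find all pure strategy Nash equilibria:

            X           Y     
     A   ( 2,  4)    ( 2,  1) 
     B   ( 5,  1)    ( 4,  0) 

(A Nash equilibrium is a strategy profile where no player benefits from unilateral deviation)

Nash equilibrium: (B, X)

Work:
Best responses:
  P1 vs X: payoffs [2, 5] → best response B (payoff 5)
  P1 vs Y: payoffs [2, 4] → best response B (payoff 4)
  P2 vs A: payoffs [4, 1] → best response X (payoff 4)
  P2 vs B: payoffs [1, 0] → best response X (payoff 1)
Mutual best responses: (B,X) → Nash equilibria.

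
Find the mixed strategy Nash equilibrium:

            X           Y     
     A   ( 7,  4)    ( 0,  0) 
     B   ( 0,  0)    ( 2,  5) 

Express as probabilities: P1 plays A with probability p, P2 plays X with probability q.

p = 0.5556, q = 0.2222

Work:
Find probabilities that make opponent indifferent:
P2 chooses q to make P1 indifferent between A and B
P1 chooses p to make P2 indifferent between X and Y
Mixed NE: P1 plays (A: 0.5556, B: 0.4444), P2 plays (X: 0.2222, Y: 0.7778)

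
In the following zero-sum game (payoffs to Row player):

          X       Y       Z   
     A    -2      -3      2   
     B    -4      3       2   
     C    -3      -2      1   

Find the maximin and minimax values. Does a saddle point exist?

Maximin = -3, Minimax = -2, Saddle: False

Work:
Row minimums: [-3, -4, -3] → maximin = -3
Column maximums: [-2, 3, 2] → minimax = -2
No saddle point (maximin ≠ minimax). Mixed strategy needed.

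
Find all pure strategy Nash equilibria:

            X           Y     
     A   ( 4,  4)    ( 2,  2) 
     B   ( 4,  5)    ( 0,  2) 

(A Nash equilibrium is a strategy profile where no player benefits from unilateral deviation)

Nash equilibrium: (A, X), (B, X)

Work:
Best responses:
  P1 vs X: payoffs [4, 4] → best response A/B (payoff 4)
  P1 vs Y: payoffs [2, 0] → best response A (payoff 2)
  P2 vs A: payoffs [4, 2] → best response X (payoff 4)
  P2 vs B: payoffs [5, 2] → best response X (payoff 5)
Mutual best responses: (A,X), (B,X) → Nash equilibria.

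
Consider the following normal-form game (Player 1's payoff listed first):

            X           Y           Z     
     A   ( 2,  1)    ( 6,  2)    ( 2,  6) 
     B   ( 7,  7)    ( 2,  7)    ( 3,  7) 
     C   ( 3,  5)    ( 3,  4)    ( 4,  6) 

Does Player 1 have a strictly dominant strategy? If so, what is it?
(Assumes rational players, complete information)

No strictly dominant strategy exists for Player 1

Work:
A strategy strictly dominates another if it gives a strictly higher payoff against every opponent action. Compare each pair of P1's strategies column-by-column:
  A vs B: [2 vs 7, 6 vs 2, 2 vs 3] → A does not strictly dominate B (column X: 2 ≤ 7)
  A vs C: [2 vs 3, 6 vs 3, 2 vs 4] → A does not strictly dominate C (column X: 2 ≤ 3)
  B vs A: [7 vs 2, 2 vs 6, 3 vs 2] → B does not strictly dominate A (column Y: 2 ≤ 6)
  B vs C: [7 vs 3, 2 vs 3, 3 vs 4] → B does not strictly dominate C (column Y: 2 ≤ 3)
  C vs A: [3 vs 2, 3 vs 6, 4 vs 2] → C does not strictly dominate A (column Y: 3 ≤ 6)
  C vs B: [3 vs 7, 3 vs 2, 4 vs 3] → C does not strictly dominate B (column X: 3 ≤ 7)
No single strategy strictly dominates all others → no strictly dominant strategy.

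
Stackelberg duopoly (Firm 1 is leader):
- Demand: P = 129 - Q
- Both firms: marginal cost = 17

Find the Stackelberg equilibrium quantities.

q₁* (leader) = 56.0, q₂* (follower) = 28.0

Work:
Follower's reaction: q₂ = (a - c - q₁)/2
Leader substitutes: π₁ = q₁·(a - q₁ - (a-c-q₁)/2 - c)
FOC: q₁* = (129 - 17)/2 = 56.00
Then: q₂* = (129 - 17 - 56.0)/2 = 28.00
Leader has first-mover advantage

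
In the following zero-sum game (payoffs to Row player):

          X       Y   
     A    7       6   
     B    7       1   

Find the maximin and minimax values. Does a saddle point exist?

Maximin = 6, Minimax = 6, Saddle: True

Work:
Row minimums: [6, 1] → maximin = 6
Column maximums: [7, 6] → minimax = 6
Saddle point exists! Game value = 6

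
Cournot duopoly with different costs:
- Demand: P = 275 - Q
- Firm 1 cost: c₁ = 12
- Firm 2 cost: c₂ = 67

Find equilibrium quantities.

q₁* = 106.0, q₂* = 51.0

Work:
Reaction: q₁ = (275 - 12 - q₂)/2
Reaction: q₂ = (275 - 67 - q₁)/2
Solve simultaneously:
q₁* = (275 - 2×12 + 67)/3 = 106.0
q₂* = (275 - 2×67 + 12)/3 = 51.0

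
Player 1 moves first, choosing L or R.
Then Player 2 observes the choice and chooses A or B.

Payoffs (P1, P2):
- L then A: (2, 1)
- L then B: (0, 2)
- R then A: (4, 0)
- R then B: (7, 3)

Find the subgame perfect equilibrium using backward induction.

P1 plays R, P2 plays B after L and B after R; Payoff (7, 3)

Work:
Backward induction:
After L: P2 chooses B → P1 gets 0
After R: P2 chooses B → P1 gets 7
P1 chooses R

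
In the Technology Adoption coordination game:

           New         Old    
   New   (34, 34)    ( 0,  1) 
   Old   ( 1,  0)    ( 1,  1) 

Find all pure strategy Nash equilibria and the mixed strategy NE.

Pure NE: (New, New) and (Old, Old); Mixed NE: p = 0.0294, q = 0.0294

Work:
Check pure NE:
(New, New): (34, 34) - no unilateral deviation beneficial
(Old, Old): (1, 1) - no unilateral deviation beneficial
Mixed NE: P1 plays New with p = 0.0294, P2 plays New with q = 0.0294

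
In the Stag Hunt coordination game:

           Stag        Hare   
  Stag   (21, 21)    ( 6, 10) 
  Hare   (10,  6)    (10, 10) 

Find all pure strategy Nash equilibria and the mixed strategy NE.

Pure NE: (Stag, Stag) and (Hare, Hare); Mixed NE: p = 0.2667, q = 0.2667

Work:
Check pure NE:
(Stag, Stag): (21, 21) - no unilateral deviation beneficial
(Hare, Hare): (10, 10) - no unilateral deviation beneficial
Mixed NE: P1 plays Stag with p = 0.2667, P2 plays Stag with q = 0.2667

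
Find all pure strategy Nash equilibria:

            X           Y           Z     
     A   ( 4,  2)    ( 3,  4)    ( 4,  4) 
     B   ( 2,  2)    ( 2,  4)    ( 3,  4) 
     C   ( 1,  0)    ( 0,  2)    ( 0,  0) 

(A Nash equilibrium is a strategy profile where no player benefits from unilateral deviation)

Nash equilibrium: (A, Y), (A, Z)

Work:
Best responses:
  P1 vs X: payoffs [4, 2, 1] → best response A (payoff 4)
  P1 vs Y: payoffs [3, 2, 0] → best response A (payoff 3)
  P1 vs Z: payoffs [4, 3, 0] → best response A (payoff 4)
  P2 vs A: payoffs [2, 4, 4] → best response Y/Z (payoff 4)
  P2 vs B: payoffs [2, 4, 4] → best response Y/Z (payoff 4)
  P2 vs C: payoffs [0, 2, 0] → best response Y (payoff 2)
Mutual best responses: (A,Y), (A,Z) → Nash equilibria.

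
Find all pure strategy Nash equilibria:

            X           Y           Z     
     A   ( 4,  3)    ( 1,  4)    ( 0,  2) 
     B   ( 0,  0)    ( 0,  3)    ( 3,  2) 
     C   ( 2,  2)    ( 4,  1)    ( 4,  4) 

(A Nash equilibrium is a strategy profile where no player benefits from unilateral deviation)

Nash equilibrium: (C, Z)

Work:
Best responses:
  P1 vs X: payoffs [4, 0, 2] → best response A (payoff 4)
  P1 vs Y: payoffs [1, 0, 4] → best response C (payoff 4)
  P1 vs Z: payoffs [0, 3, 4] → best response C (payoff 4)
  P2 vs A: payoffs [3, 4, 2] → best response Y (payoff 4)
  P2 vs B: payoffs [0, 3, 2] → best response Y (payoff 3)
  P2 vs C: payoffs [2, 1, 4] → best response Z (payoff 4)
Mutual best responses: (C,Z) → Nash equilibria.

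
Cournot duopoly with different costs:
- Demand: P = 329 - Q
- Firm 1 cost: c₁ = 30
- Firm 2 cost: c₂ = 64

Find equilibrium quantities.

q₁* = 111.0, q₂* = 77.0

Work:
Reaction: q₁ = (329 - 30 - q₂)/2
Reaction: q₂ = (329 - 64 - q₁)/2
Solve simultaneously:
q₁* = (329 - 2×30 + 64)/3 = 111.0
q₂* = (329 - 2×64 + 30)/3 = 77.0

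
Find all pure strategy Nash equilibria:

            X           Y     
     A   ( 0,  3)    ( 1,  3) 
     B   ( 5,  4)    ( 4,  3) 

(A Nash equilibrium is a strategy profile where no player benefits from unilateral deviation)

Nash equilibrium: (B, X)

Work:
Best responses:
  P1 vs X: payoffs [0, 5] → best response B (payoff 5)
  P1 vs Y: payoffs [1, 4] → best response B (payoff 4)
  P2 vs A: payoffs [3, 3] → best response X/Y (payoff 3)
  P2 vs B: payoffs [4, 3] → best response X (payoff 4)
Mutual best responses: (B,X) → Nash equilibria.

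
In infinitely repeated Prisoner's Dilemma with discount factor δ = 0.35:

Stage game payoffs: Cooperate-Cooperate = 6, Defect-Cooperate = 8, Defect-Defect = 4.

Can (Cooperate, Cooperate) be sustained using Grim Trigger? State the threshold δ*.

δ* = 0.5; since δ = 0.35 < 0.5, cooperation cannot be sustained

Work:
For Grim Trigger:
Cooperate forever: 6/(1-δ)
Defect then punished: 8 + 4·δ/(1-δ)
Need: 6/(1-δ) ≥ 8 + 4·δ/(1-δ)
Solving: δ ≥ (T-R)/(T-P) = (8-6)/(8-4) = 0.5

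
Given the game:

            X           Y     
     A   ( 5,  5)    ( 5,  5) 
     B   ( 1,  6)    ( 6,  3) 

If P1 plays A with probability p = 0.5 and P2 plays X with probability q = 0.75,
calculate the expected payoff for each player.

E[P1] = 3.625, E[P2] = 5.125

Work:
E[P1] = p·q·π₁(A,X) + p·(1-q)·π₁(A,Y) + (1-p)·q·π₁(B,X) + (1-p)·(1-q)·π₁(B,Y)
= 0.5·0.75·5 + 0.5·0.25·5 + 0.5·0.75·1 + 0.5·0.25·6
= 3.625

E[P2] = 5.125 (similar calculation)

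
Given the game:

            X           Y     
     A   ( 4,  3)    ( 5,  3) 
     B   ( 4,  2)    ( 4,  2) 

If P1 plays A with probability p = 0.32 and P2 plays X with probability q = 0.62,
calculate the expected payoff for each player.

E[P1] = 4.1216, E[P2] = 2.32

Work:
E[P1] = p·q·π₁(A,X) + p·(1-q)·π₁(A,Y) + (1-p)·q·π₁(B,X) + (1-p)·(1-q)·π₁(B,Y)
= 0.32·0.62·4 + 0.32·0.38·5 + 0.68·0.62·4 + 0.68·0.38·4
= 4.1216

E[P2] = 2.32 (similar calculation)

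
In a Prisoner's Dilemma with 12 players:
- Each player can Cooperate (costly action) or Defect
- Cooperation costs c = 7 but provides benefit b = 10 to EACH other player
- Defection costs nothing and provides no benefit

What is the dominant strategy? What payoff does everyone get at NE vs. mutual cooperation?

Dominant: Defect; NE payoff = 0; Coop payoff = 103

Work:
Defect dominates (saves cost c = 7, benefit to others is external)
NE: All defect → everyone gets 0
If all cooperate: each receives (11)×10 - 7 = 103
Social dilemma: 103 > 0 but NE gives 0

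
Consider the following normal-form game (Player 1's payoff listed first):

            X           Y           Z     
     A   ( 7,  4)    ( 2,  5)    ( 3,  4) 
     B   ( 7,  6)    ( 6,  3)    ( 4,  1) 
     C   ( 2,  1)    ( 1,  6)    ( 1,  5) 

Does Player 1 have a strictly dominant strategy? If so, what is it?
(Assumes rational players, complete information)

No strictly dominant strategy exists for Player 1

Work:
A strategy strictly dominates another if it gives a strictly higher payoff against every opponent action. Compare each pair of P1's strategies column-by-column:
  A vs B: [7 vs 7, 2 vs 6, 3 vs 4] → A does not strictly dominate B (column X: 7 ≤ 7)
  A vs C: [7 vs 2, 2 vs 1, 3 vs 1] → A strictly dominates C
  B vs A: [7 vs 7, 6 vs 2, 4 vs 3] → B does not strictly dominate A (column X: 7 ≤ 7)
  B vs C: [7 vs 2, 6 vs 1, 4 vs 1] → B strictly dominates C
  C vs A: [2 vs 7, 1 vs 2, 1 vs 3] → C does not strictly dominate A (column X: 2 ≤ 7)
  C vs B: [2 vs 7, 1 vs 6, 1 vs 4] → C does not strictly dominate B (column X: 2 ≤ 7)
No single strategy strictly dominates all others → no strictly dominant strategy.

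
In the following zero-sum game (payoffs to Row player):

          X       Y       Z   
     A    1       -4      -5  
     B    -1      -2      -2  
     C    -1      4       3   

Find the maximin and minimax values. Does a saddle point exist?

Maximin = -1, Minimax = 1, Saddle: False

Work:
Row minimums: [-5, -2, -1] → maximin = -1
Column maximums: [1, 4, 3] → minimax = 1
No saddle point (maximin ≠ minimax). Mixed strategy needed.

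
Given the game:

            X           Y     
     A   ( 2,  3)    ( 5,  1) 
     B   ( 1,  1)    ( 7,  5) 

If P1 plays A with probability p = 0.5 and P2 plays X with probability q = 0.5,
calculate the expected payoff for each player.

E[P1] = 3.75, E[P2] = 2.5

Work:
E[P1] = p·q·π₁(A,X) + p·(1-q)·π₁(A,Y) + (1-p)·q·π₁(B,X) + (1-p)·(1-q)·π₁(B,Y)
= 0.5·0.5·2 + 0.5·0.5·5 + 0.5·0.5·1 + 0.5·0.5·7
= 3.75

E[P2] = 2.5 (similar calculation)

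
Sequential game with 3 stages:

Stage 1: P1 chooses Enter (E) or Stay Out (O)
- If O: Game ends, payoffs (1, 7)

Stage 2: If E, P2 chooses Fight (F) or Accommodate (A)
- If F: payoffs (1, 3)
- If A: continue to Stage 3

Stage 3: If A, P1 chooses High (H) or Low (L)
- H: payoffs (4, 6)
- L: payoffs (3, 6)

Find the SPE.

SPE: (E, A, H); Outcome (4, 6)

Work:
Stage 3: P1 chooses H (4 vs 3)
Stage 2: P2: F->3, A->6 (anticipating H). Choose A
Stage 1: P1: O->1, E->4 (anticipating A, H). Choose E
SPE path: E -> A -> H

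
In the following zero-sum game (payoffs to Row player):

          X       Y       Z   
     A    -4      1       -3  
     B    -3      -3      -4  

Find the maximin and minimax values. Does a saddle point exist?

Maximin = -4, Minimax = -3, Saddle: False

Work:
Row minimums: [-4, -4] → maximin = -4
Column maximums: [-3, 1, -3] → minimax = -3
No saddle point (maximin ≠ minimax). Mixed strategy needed.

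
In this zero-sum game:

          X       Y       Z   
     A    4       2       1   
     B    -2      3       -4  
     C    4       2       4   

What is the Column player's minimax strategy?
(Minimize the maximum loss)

Column should play Y, value = 3

Work:
Column player minimizes Row's maximum payoff:
Column X: max payoff to Row = 4
Column Y: max payoff to Row = 3
Column Z: max payoff to Row = 4
Minimum is 3, achieved by column Y.
Minimax strategy: Y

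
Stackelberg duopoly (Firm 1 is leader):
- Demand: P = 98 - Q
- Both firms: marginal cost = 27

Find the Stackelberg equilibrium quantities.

q₁* (leader) = 35.5, q₂* (follower) = 17.75

Work:
Follower's reaction: q₂ = (a - c - q₁)/2
Leader substitutes: π₁ = q₁·(a - q₁ - (a-c-q₁)/2 - c)
FOC: q₁* = (98 - 27)/2 = 35.50
Then: q₂* = (98 - 27 - 35.5)/2 = 17.75
Leader has first-mover advantage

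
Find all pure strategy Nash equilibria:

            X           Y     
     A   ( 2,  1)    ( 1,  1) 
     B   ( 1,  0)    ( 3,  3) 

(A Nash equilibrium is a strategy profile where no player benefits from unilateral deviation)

Nash equilibrium: (A, X), (B, Y)

Work:
Best responses:
  P1 vs X: payoffs [2, 1] → best response A (payoff 2)
  P1 vs Y: payoffs [1, 3] → best response B (payoff 3)
  P2 vs A: payoffs [1, 1] → best response X/Y (payoff 1)
  P2 vs B: payoffs [0, 3] → best response Y (payoff 3)
Mutual best responses: (A,X), (B,Y) → Nash equilibria.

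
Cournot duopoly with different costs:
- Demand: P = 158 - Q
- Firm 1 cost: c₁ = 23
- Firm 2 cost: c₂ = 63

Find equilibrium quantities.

q₁* = 58.33, q₂* = 18.33

Work:
Reaction: q₁ = (158 - 23 - q₂)/2
Reaction: q₂ = (158 - 63 - q₁)/2
Solve simultaneously:
q₁* = (158 - 2×23 + 63)/3 = 58.33
q₂* = (158 - 2×63 + 23)/3 = 18.33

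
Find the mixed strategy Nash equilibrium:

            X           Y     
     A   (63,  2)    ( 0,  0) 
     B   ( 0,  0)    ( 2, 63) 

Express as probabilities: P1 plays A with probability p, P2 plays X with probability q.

p = 0.9692, q = 0.0308

Work:
Find probabilities that make opponent indifferent:
P2 chooses q to make P1 indifferent between A and B
P1 chooses p to make P2 indifferent between X and Y
Mixed NE: P1 plays (A: 0.9692, B: 0.0308), P2 plays (X: 0.0308, Y: 0.9692)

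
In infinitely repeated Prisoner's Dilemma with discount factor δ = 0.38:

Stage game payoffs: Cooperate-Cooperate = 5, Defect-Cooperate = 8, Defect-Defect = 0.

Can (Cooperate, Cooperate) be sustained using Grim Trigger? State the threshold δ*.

δ* = 0.375; since δ = 0.38 ≥ 0.375, cooperation can be sustained

Work:
For Grim Trigger:
Cooperate forever: 5/(1-δ)
Defect then punished: 8 + 0·δ/(1-δ)
Need: 5/(1-δ) ≥ 8 + 0·δ/(1-δ)
Solving: δ ≥ (T-R)/(T-P) = (8-5)/(8-0) = 0.375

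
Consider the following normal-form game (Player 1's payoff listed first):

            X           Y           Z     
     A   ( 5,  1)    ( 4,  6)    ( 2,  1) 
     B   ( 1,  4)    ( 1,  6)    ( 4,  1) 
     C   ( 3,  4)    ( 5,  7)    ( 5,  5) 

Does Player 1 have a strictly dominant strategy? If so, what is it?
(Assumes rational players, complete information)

No strictly dominant strategy exists for Player 1

Work:
A strategy strictly dominates another if it gives a strictly higher payoff against every opponent action. Compare each pair of P1's strategies column-by-column:
  A vs B: [5 vs 1, 4 vs 1, 2 vs 4] → A does not strictly dominate B (column Z: 2 ≤ 4)
  A vs C: [5 vs 3, 4 vs 5, 2 vs 5] → A does not strictly dominate C (column Y: 4 ≤ 5)
  B vs A: [1 vs 5, 1 vs 4, 4 vs 2] → B does not strictly dominate A (column X: 1 ≤ 5)
  B vs C: [1 vs 3, 1 vs 5, 4 vs 5] → B does not strictly dominate C (column X: 1 ≤ 3)
  C vs A: [3 vs 5, 5 vs 4, 5 vs 2] → C does not strictly dominate A (column X: 3 ≤ 5)
  C vs B: [3 vs 1, 5 vs 1, 5 vs 4] → C strictly dominates B
No single strategy strictly dominates all others → no strictly dominant strategy.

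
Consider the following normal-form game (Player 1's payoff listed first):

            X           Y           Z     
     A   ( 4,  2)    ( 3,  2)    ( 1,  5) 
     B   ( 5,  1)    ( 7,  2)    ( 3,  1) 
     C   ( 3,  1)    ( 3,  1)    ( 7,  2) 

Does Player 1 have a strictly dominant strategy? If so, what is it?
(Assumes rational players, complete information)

No strictly dominant strategy exists for Player 1

Work:
A strategy strictly dominates another if it gives a strictly higher payoff against every opponent action. Compare each pair of P1's strategies column-by-column:
  A vs B: [4 vs 5, 3 vs 7, 1 vs 3] → A does not strictly dominate B (column X: 4 ≤ 5)
  A vs C: [4 vs 3, 3 vs 3, 1 vs 7] → A does not strictly dominate C (column Y: 3 ≤ 3)
  B vs A: [5 vs 4, 7 vs 3, 3 vs 1] → B strictly dominates A
  B vs C: [5 vs 3, 7 vs 3, 3 vs 7] → B does not strictly dominate C (column Z: 3 ≤ 7)
  C vs A: [3 vs 4, 3 vs 3, 7 vs 1] → C does not strictly dominate A (column X: 3 ≤ 4)
  C vs B: [3 vs 5, 3 vs 7, 7 vs 3] → C does not strictly dominate B (column X: 3 ≤ 5)
No single strategy strictly dominates all others → no strictly dominant strategy.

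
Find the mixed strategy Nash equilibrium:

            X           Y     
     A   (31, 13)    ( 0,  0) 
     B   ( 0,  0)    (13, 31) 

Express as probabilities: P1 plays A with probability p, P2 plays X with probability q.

p = 0.7045, q = 0.2955

Work:
Find probabilities that make opponent indifferent:
P2 chooses q to make P1 indifferent between A and B
P1 chooses p to make P2 indifferent between X and Y
Mixed NE: P1 plays (A: 0.7045, B: 0.2955), P2 plays (X: 0.2955, Y: 0.7045)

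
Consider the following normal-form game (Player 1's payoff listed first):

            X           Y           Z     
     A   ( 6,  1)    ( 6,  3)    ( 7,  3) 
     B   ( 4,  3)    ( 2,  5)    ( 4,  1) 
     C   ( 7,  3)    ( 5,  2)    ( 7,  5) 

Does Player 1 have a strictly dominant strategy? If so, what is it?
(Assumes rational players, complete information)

No strictly dominant strategy exists for Player 1

Work:
A strategy strictly dominates another if it gives a strictly higher payoff against every opponent action. Compare each pair of P1's strategies column-by-column:
  A vs B: [6 vs 4, 6 vs 2, 7 vs 4] → A strictly dominates B
  A vs C: [6 vs 7, 6 vs 5, 7 vs 7] → A does not strictly dominate C (column X: 6 ≤ 7)
  B vs A: [4 vs 6, 2 vs 6, 4 vs 7] → B does not strictly dominate A (column X: 4 ≤ 6)
  B vs C: [4 vs 7, 2 vs 5, 4 vs 7] → B does not strictly dominate C (column X: 4 ≤ 7)
  C vs A: [7 vs 6, 5 vs 6, 7 vs 7] → C does not strictly dominate A (column Y: 5 ≤ 6)
  C vs B: [7 vs 4, 5 vs 2, 7 vs 4] → C strictly dominates B
No single strategy strictly dominates all others → no strictly dominant strategy.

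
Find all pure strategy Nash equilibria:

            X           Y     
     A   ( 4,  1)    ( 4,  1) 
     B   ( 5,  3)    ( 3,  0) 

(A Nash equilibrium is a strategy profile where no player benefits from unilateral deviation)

Nash equilibrium: (A, Y), (B, X)

Work:
Best responses:
  P1 vs X: payoffs [4, 5] → best response B (payoff 5)
  P1 vs Y: payoffs [4, 3] → best response A (payoff 4)
  P2 vs A: payoffs [1, 1] → best response X/Y (payoff 1)
  P2 vs B: payoffs [3, 0] → best response X (payoff 3)
Mutual best responses: (A,Y), (B,X) → Nash equilibria.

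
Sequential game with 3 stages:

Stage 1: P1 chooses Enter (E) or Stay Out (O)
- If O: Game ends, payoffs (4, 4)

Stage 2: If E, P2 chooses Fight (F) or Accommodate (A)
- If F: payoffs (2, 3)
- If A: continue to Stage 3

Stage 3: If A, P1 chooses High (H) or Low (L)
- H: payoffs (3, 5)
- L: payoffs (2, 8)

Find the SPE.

SPE: (O, A, H); Outcome (4, 4)

Work:
Stage 3: P1 chooses H (3 vs 2)
Stage 2: P2: F->3, A->5 (anticipating H). Choose A
Stage 1: P1: O->4, E->3 (anticipating A, H). Choose O
SPE path: O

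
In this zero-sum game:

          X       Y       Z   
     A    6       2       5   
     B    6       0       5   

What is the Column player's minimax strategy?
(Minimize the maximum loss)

Column should play Y, value = 2

Work:
Column player minimizes Row's maximum payoff:
Column X: max payoff to Row = 6
Column Y: max payoff to Row = 2
Column Z: max payoff to Row = 5
Minimum is 2, achieved by column Y.
Minimax strategy: Y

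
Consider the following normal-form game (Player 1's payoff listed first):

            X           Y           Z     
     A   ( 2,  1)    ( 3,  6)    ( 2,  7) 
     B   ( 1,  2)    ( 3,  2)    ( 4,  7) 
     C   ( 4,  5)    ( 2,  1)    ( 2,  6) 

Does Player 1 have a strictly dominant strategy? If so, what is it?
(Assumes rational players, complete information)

No strictly dominant strategy exists for Player 1

Work:
A strategy strictly dominates another if it gives a strictly higher payoff against every opponent action. Compare each pair of P1's strategies column-by-column:
  A vs B: [2 vs 1, 3 vs 3, 2 vs 4] → A does not strictly dominate B (column Y: 3 ≤ 3)
  A vs C: [2 vs 4, 3 vs 2, 2 vs 2] → A does not strictly dominate C (column X: 2 ≤ 4)
  B vs A: [1 vs 2, 3 vs 3, 4 vs 2] → B does not strictly dominate A (column X: 1 ≤ 2)
  B vs C: [1 vs 4, 3 vs 2, 4 vs 2] → B does not strictly dominate C (column X: 1 ≤ 4)
  C vs A: [4 vs 2, 2 vs 3, 2 vs 2] → C does not strictly dominate A (column Y: 2 ≤ 3)
  C vs B: [4 vs 1, 2 vs 3, 2 vs 4] → C does not strictly dominate B (column Y: 2 ≤ 3)
No single strategy strictly dominates all others → no strictly dominant strategy.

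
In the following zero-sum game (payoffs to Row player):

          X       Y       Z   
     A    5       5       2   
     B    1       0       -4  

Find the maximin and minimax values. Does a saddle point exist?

Maximin = 2, Minimax = 2, Saddle: True

Work:
Row minimums: [2, -4] → maximin = 2
Column maximums: [5, 5, 2] → minimax = 2
Saddle point exists! Game value = 2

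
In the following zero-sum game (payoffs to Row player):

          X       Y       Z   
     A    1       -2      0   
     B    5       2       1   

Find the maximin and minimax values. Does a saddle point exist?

Maximin = 1, Minimax = 1, Saddle: True

Work:
Row minimums: [-2, 1] → maximin = 1
Column maximums: [5, 2, 1] → minimax = 1
Saddle point exists! Game value = 1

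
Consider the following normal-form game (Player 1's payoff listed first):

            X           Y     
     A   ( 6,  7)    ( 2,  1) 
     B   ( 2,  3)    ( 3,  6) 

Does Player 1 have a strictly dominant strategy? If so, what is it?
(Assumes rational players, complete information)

No strictly dominant strategy exists for Player 1

Work:
A strategy strictly dominates another if it gives a strictly higher payoff against every opponent action. Compare each pair of P1's strategies column-by-column:
  A vs B: [6 vs 2, 2 vs 3] → A does not strictly dominate B (column Y: 2 ≤ 3)
  B vs A: [2 vs 6, 3 vs 2] → B does not strictly dominate A (column X: 2 ≤ 6)
No single strategy strictly dominates all others → no strictly dominant strategy.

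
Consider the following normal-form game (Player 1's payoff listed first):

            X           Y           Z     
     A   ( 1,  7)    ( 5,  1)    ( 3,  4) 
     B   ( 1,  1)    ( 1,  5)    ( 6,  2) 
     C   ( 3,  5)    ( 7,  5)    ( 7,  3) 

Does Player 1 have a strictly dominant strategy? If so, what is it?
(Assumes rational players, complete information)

Yes, Player 1's strictly dominant strategy is C

Work:
A strategy strictly dominates another if it gives a strictly higher payoff against every opponent action. Compare each pair of P1's strategies column-by-column:
  A vs B: [1 vs 1, 5 vs 1, 3 vs 6] → A does not strictly dominate B (column X: 1 ≤ 1)
  A vs C: [1 vs 3, 5 vs 7, 3 vs 7] → A does not strictly dominate C (column X: 1 ≤ 3)
  B vs A: [1 vs 1, 1 vs 5, 6 vs 3] → B does not strictly dominate A (column X: 1 ≤ 1)
  B vs C: [1 vs 3, 1 vs 7, 6 vs 7] → B does not strictly dominate C (column X: 1 ≤ 3)
  C vs A: [3 vs 1, 7 vs 5, 7 vs 3] → C strictly dominates A
  C vs B: [3 vs 1, 7 vs 1, 7 vs 6] → C strictly dominates B
C strictly dominates every other strategy → strictly dominant.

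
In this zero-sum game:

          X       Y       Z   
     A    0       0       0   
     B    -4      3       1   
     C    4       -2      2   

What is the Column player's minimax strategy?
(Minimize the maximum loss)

Column should play Z, value = 2

Work:
Column player minimizes Row's maximum payoff:
Column X: max payoff to Row = 4
Column Y: max payoff to Row = 3
Column Z: max payoff to Row = 2
Minimum is 2, achieved by column Z.
Minimax strategy: Z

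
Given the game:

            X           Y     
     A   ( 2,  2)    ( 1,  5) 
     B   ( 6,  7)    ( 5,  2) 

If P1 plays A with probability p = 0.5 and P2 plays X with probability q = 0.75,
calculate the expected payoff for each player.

E[P1] = 3.75, E[P2] = 4.25

Work:
E[P1] = p·q·π₁(A,X) + p·(1-q)·π₁(A,Y) + (1-p)·q·π₁(B,X) + (1-p)·(1-q)·π₁(B,Y)
= 0.5·0.75·2 + 0.5·0.25·1 + 0.5·0.75·6 + 0.5·0.25·5
= 3.75

E[P2] = 4.25 (similar calculation)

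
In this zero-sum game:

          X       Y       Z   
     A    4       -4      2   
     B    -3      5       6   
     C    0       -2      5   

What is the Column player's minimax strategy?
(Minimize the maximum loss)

Column should play X, value = 4

Work:
Column player minimizes Row's maximum payoff:
Column X: max payoff to Row = 4
Column Y: max payoff to Row = 5
Column Z: max payoff to Row = 6
Minimum is 4, achieved by column X.
Minimax strategy: X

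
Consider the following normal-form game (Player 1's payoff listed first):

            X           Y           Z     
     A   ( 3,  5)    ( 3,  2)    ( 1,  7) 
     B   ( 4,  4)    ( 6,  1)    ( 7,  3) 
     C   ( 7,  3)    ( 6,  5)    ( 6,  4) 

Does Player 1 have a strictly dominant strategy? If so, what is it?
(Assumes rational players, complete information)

No strictly dominant strategy exists for Player 1

Work:
A strategy strictly dominates another if it gives a strictly higher payoff against every opponent action. Compare each pair of P1's strategies column-by-column:
  A vs B: [3 vs 4, 3 vs 6, 1 vs 7] → A does not strictly dominate B (column X: 3 ≤ 4)
  A vs C: [3 vs 7, 3 vs 6, 1 vs 6] → A does not strictly dominate C (column X: 3 ≤ 7)
  B vs A: [4 vs 3, 6 vs 3, 7 vs 1] → B strictly dominates A
  B vs C: [4 vs 7, 6 vs 6, 7 vs 6] → B does not strictly dominate C (column X: 4 ≤ 7)
  C vs A: [7 vs 3, 6 vs 3, 6 vs 1] → C strictly dominates A
  C vs B: [7 vs 4, 6 vs 6, 6 vs 7] → C does not strictly dominate B (column Y: 6 ≤ 6)
No single strategy strictly dominates all others → no strictly dominant strategy.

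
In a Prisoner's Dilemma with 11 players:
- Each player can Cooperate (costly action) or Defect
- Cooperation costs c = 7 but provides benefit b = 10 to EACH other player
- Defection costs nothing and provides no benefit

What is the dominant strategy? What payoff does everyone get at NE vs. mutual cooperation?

Dominant: Defect; NE payoff = 0; Coop payoff = 93

Work:
Defect dominates (saves cost c = 7, benefit to others is external)
NE: All defect → everyone gets 0
If all cooperate: each receives (10)×10 - 7 = 93
Social dilemma: 93 > 0 but NE gives 0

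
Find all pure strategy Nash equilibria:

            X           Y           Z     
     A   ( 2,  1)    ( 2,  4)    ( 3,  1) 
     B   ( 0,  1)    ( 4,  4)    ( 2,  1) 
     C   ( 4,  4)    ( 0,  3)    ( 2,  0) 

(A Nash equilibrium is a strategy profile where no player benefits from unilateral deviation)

Nash equilibrium: (B, Y), (C, X)

Work:
Best responses:
  P1 vs X: payoffs [2, 0, 4] → best response C (payoff 4)
  P1 vs Y: payoffs [2, 4, 0] → best response B (payoff 4)
  P1 vs Z: payoffs [3, 2, 2] → best response A (payoff 3)
  P2 vs A: payoffs [1, 4, 1] → best response Y (payoff 4)
  P2 vs B: payoffs [1, 4, 1] → best response Y (payoff 4)
  P2 vs C: payoffs [4, 3, 0] → best response X (payoff 4)
Mutual best responses: (B,Y), (C,X) → Nash equilibria.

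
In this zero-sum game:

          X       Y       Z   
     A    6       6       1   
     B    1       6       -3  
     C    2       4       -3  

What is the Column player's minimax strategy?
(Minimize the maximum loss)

Column should play Z, value = 1

Work:
Column player minimizes Row's maximum payoff:
Column X: max payoff to Row = 6
Column Y: max payoff to Row = 6
Column Z: max payoff to Row = 1
Minimum is 1, achieved by column Z.
Minimax strategy: Z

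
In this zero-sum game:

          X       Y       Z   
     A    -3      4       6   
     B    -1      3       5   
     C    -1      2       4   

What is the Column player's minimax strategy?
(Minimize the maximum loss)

Column should play X, value = -1

Work:
Column player minimizes Row's maximum payoff:
Column X: max payoff to Row = -1
Column Y: max payoff to Row = 4
Column Z: max payoff to Row = 6
Minimum is -1, achieved by column X.
Minimax strategy: X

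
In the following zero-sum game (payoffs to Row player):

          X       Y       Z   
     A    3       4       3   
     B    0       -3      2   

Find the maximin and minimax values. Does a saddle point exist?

Maximin = 3, Minimax = 3, Saddle: True

Work:
Row minimums: [3, -3] → maximin = 3
Column maximums: [3, 4, 3] → minimax = 3
Saddle point exists! Game value = 3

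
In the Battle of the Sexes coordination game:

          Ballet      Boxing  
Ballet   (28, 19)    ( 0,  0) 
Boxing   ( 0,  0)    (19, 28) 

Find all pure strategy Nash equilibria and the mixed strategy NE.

Pure NE: (Ballet, Ballet) and (Boxing, Boxing); Mixed NE: p = 0.5957, q = 0.4043

Work:
Check pure NE:
(Ballet, Ballet): (28, 19) - no unilateral deviation beneficial
(Boxing, Boxing): (19, 28) - no unilateral deviation beneficial
Mixed NE: P1 plays Ballet with p = 0.5957, P2 plays Ballet with q = 0.4043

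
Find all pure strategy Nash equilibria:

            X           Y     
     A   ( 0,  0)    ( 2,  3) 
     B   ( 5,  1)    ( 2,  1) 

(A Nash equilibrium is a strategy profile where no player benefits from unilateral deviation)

Nash equilibrium: (A, Y), (B, X), (B, Y)

Work:
Best responses:
  P1 vs X: payoffs [0, 5] → best response B (payoff 5)
  P1 vs Y: payoffs [2, 2] → best response A/B (payoff 2)
  P2 vs A: payoffs [0, 3] → best response Y (payoff 3)
  P2 vs B: payoffs [1, 1] → best response X/Y (payoff 1)
Mutual best responses: (A,Y), (B,X), (B,Y) → Nash equilibria.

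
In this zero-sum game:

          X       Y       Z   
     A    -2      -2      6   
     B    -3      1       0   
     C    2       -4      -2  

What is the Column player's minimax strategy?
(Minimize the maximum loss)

Column should play Y, value = 1

Work:
Column player minimizes Row's maximum payoff:
Column X: max payoff to Row = 2
Column Y: max payoff to Row = 1
Column Z: max payoff to Row = 6
Minimum is 1, achieved by column Y.
Minimax strategy: Y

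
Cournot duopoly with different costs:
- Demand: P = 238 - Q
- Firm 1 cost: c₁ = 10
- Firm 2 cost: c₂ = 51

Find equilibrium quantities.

q₁* = 89.67, q₂* = 48.67

Work:
Reaction: q₁ = (238 - 10 - q₂)/2
Reaction: q₂ = (238 - 51 - q₁)/2
Solve simultaneously:
q₁* = (238 - 2×10 + 51)/3 = 89.67
q₂* = (238 - 2×51 + 10)/3 = 48.67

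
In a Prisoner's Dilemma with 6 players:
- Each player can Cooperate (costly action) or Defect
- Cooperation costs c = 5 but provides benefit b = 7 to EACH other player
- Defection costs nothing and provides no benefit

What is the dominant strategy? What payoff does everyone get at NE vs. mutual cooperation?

Dominant: Defect; NE payoff = 0; Coop payoff = 30

Work:
Defect dominates (saves cost c = 5, benefit to others is external)
NE: All defect → everyone gets 0
If all cooperate: each receives (5)×7 - 5 = 30
Social dilemma: 30 > 0 but NE gives 0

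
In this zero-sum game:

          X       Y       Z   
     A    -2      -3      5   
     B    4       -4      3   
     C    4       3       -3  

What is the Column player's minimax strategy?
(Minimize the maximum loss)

Column should play Y, value = 3

Work:
Column player minimizes Row's maximum payoff:
Column X: max payoff to Row = 4
Column Y: max payoff to Row = 3
Column Z: max payoff to Row = 5
Minimum is 3, achieved by column Y.
Minimax strategy: Y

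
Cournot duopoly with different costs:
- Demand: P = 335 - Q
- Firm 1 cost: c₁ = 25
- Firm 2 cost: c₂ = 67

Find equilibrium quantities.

q₁* = 117.33, q₂* = 75.33

Work:
Reaction: q₁ = (335 - 25 - q₂)/2
Reaction: q₂ = (335 - 67 - q₁)/2
Solve simultaneously:
q₁* = (335 - 2×25 + 67)/3 = 117.33
q₂* = (335 - 2×67 + 25)/3 = 75.33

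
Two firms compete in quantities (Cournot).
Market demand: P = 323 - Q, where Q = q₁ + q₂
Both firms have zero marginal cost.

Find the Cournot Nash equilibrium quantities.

q₁* = q₂* = 107.67; P* = 107.67

Work:
Profit: π_i = P·q_i = (a - q_i - q_j)·q_i
FOC: ∂π_i/∂q_i = a - 2q_i - q_j = 0
Reaction function: q_i = (323 - q_j)/2
Symmetry: q* = 323/3 = 107.67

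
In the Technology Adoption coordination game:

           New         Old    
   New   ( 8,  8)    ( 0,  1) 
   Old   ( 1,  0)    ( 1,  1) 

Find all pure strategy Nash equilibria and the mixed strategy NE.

Pure NE: (New, New) and (Old, Old); Mixed NE: p = 0.125, q = 0.125

Work:
Check pure NE:
(New, New): (8, 8) - no unilateral deviation beneficial
(Old, Old): (1, 1) - no unilateral deviation beneficial
Mixed NE: P1 plays New with p = 0.125, P2 plays New with q = 0.125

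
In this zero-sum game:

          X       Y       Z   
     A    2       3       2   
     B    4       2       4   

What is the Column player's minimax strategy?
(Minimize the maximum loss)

Column should play Y, value = 3

Work:
Column player minimizes Row's maximum payoff:
Column X: max payoff to Row = 4
Column Y: max payoff to Row = 3
Column Z: max payoff to Row = 4
Minimum is 3, achieved by column Y.
Minimax strategy: Y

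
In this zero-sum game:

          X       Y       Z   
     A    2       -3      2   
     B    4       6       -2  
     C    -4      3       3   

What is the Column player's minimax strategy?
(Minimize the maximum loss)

Column should play Z, value = 3

Work:
Column player minimizes Row's maximum payoff:
Column X: max payoff to Row = 4
Column Y: max payoff to Row = 6
Column Z: max payoff to Row = 3
Minimum is 3, achieved by column Z.
Minimax strategy: Z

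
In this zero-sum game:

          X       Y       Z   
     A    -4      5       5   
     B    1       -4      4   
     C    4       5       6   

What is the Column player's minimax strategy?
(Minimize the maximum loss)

Column should play X, value = 4

Work:
Column player minimizes Row's maximum payoff:
Column X: max payoff to Row = 4
Column Y: max payoff to Row = 5
Column Z: max payoff to Row = 6
Minimum is 4, achieved by column X.
Minimax strategy: X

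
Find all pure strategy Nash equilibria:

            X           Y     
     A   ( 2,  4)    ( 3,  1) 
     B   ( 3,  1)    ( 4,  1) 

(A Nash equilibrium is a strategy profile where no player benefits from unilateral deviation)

Nash equilibrium: (B, X), (B, Y)

Work:
Best responses:
  P1 vs X: payoffs [2, 3] → best response B (payoff 3)
  P1 vs Y: payoffs [3, 4] → best response B (payoff 4)
  P2 vs A: payoffs [4, 1] → best response X (payoff 4)
  P2 vs B: payoffs [1, 1] → best response X/Y (payoff 1)
Mutual best responses: (B,X), (B,Y) → Nash equilibria.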